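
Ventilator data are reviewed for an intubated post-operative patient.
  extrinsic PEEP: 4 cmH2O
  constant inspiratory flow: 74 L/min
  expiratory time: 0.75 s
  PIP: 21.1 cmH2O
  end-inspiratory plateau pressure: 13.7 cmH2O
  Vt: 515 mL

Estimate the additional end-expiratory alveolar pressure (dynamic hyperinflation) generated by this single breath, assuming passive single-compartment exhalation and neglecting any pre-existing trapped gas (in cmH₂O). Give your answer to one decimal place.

0.9

Flow: 74 L/min ÷ 60 = 1.2333 L/s.
R = (PIP − Pplat)/V̇ = (21.1 − 13.7) / 1.2333 = 7.4/1.2333 = 6.0 cmH2O·s/L.
C = Vt/(Pplat − PEEP) = 515.0 / (13.7 − 4) = 515.0/9.7 = 53.093 mL/cmH2O.
τ = R × C = 6.0 × 0.05309 L/cmH2O = 0.3185 s.
Fraction remaining = e^(−Te/τ) = e^(−0.75/0.3185) = 0.09491; trapped volume = 515.0 × 0.09491 = 48.879 mL.
Additional alveolar pressure from trapping ≈ V_trapped / C = 48.879 / 53.093 = 0.9206 cmH2O.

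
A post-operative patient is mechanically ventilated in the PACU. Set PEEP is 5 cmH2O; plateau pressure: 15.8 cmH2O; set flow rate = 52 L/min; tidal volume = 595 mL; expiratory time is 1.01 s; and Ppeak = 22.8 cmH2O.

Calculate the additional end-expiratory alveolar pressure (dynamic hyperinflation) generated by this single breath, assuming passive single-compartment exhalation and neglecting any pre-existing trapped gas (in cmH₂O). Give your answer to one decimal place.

Flow: 52 L/min ÷ 60 = 0.8667 L/s.
R = (PIP − Pplat)/V̇ = (22.8 − 15.8) / 0.8667 = 7.0/0.8667 = 8.077 cmH2O·s/L.
C = Vt/(Pplat − PEEP) = 595.0 / (15.8 − 5) = 595.0/10.8 = 55.093 mL/cmH2O.
τ = R × C = 8.077 × 0.05509 L/cmH2O = 0.445 s.
Fraction remaining = e^(−Te/τ) = e^(−1.01/0.445) = 0.1033; trapped volume = 595.0 × 0.1033 = 61.464 mL.
Additional alveolar pressure from trapping ≈ V_trapped / C = 61.464 / 55.093 = 1.116 cmH2O.

1.1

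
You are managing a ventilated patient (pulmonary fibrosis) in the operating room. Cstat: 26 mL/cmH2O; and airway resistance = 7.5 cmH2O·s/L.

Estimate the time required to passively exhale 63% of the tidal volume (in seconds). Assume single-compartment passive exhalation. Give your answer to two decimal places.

0.19

τ = R × C = 7.5 × 26 mL/cmH2O = 7.5 × 0.026 L/cmH2O = 0.195 s.
Exhaled fraction f = 1 − e^(−t/τ) → t = −τ·ln(1 − f) = −0.195·ln(0.37) = 0.1939 s.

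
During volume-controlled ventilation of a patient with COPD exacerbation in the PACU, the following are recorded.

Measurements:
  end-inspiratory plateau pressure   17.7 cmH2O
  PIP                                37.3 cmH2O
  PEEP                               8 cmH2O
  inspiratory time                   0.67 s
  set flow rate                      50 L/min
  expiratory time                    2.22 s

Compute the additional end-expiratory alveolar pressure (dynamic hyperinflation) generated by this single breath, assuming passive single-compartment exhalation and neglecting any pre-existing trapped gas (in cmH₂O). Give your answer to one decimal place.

1.9

Flow: 50 L/min ÷ 60 = 0.8333 L/s.
Vt = flow × Ti = 0.8333 L/s × 0.67 s × 1000 mL/L = 558.31 mL.
R = (PIP − Pplat)/V̇ = (37.3 − 17.7) / 0.8333 = 19.6/0.8333 = 23.521 cmH2O·s/L.
C = Vt/(Pplat − PEEP) = 558.31 / (17.7 − 8) = 558.31/9.7 = 57.558 mL/cmH2O.
τ = R × C = 23.521 × 0.05756 L/cmH2O = 1.354 s.
Fraction remaining = e^(−Te/τ) = e^(−2.22/1.354) = 0.1941; trapped volume = 558.31 × 0.1941 = 108.37 mL.
Additional alveolar pressure from trapping ≈ V_trapped / C = 108.37 / 57.558 = 1.883 cmH2O.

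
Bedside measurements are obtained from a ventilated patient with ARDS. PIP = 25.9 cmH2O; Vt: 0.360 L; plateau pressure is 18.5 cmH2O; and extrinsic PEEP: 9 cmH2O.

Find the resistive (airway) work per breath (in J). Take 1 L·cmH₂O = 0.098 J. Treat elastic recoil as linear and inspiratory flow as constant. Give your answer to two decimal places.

0.26

With constant inspiratory flow the resistive pressure is constant at PIP − Pplat = 25.9 − 18.5 = 7.4 cmH2O, so resistive work = 7.4 × 0.360 = 2.664 L·cmH2O.
× 0.098 J/(L·cmH2O) → 0.2611 J.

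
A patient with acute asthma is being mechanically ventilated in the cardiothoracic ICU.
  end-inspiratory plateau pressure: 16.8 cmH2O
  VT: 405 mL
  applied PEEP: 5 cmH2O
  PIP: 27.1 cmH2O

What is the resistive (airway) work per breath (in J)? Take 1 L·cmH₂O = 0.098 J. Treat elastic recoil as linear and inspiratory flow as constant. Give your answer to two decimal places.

With constant inspiratory flow the resistive pressure is constant at PIP − Pplat = 27.1 − 16.8 = 10.3 cmH2O, so resistive work = 10.3 × 0.405 = 4.172 L·cmH2O.
× 0.098 J/(L·cmH2O) → 0.4089 J.

0.41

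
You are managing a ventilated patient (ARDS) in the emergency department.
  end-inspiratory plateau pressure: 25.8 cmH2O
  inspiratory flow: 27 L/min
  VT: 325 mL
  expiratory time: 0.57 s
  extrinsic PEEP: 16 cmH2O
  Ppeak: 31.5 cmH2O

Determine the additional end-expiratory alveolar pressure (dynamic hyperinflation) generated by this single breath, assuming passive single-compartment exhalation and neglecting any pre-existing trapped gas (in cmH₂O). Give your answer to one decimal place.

2.5

Flow: 27 L/min ÷ 60 = 0.45 L/s.
R = (PIP − Pplat)/V̇ = (31.5 − 25.8) / 0.45 = 5.7/0.45 = 12.667 cmH2O·s/L.
C = Vt/(Pplat − PEEP) = 325.0 / (25.8 − 16) = 325.0/9.8 = 33.163 mL/cmH2O.
τ = R × C = 12.667 × 0.03316 L/cmH2O = 0.42 s.
Fraction remaining = e^(−Te/τ) = e^(−0.57/0.42) = 0.2574; trapped volume = 325.0 × 0.2574 = 83.655 mL.
Additional alveolar pressure from trapping ≈ V_trapped / C = 83.655 / 33.163 = 2.523 cmH2O.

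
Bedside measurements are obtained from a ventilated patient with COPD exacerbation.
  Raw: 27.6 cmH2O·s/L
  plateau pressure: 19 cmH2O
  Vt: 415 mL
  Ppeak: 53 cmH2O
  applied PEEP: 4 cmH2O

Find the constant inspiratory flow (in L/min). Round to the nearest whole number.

74

flow = (PIP − Pplat) / Raw = (53 − 19) / 27.6 = 1.232 L/s × 60 = 73.92 L/min.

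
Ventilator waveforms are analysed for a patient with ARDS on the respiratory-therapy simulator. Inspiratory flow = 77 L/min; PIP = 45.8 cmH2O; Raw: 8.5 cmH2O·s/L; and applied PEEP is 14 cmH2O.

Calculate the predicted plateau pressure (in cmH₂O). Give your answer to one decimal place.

34.9

Flow: 77 L/min ÷ 60 = 1.2833 L/s.
Pplat = PIP − Raw × flow = 45.8 − 8.5 × 1.2833 = 45.8 − 10.908 = 34.892 cmH2O.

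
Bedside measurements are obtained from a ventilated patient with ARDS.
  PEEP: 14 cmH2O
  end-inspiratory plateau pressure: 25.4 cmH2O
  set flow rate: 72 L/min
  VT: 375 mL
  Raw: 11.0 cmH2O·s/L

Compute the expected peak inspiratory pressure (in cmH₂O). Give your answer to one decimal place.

38.6

Flow: 72 L/min ÷ 60 = 1.2 L/s.
PIP = Pplat + Raw × flow = 25.4 + 11.0 × 1.2 = 25.4 + 13.2 = 38.6 cmH2O.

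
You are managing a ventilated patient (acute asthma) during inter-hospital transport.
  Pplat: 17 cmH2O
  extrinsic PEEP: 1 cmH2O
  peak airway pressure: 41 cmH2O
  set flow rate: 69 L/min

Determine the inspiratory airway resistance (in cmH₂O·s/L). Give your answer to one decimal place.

Flow: 69 L/min ÷ 60 = 1.15 L/s.
Raw = (PIP − Pplat) / flow = (41 − 17) / 1.15 = 24.0 / 1.15 = 20.87 cmH2O·s/L.

20.9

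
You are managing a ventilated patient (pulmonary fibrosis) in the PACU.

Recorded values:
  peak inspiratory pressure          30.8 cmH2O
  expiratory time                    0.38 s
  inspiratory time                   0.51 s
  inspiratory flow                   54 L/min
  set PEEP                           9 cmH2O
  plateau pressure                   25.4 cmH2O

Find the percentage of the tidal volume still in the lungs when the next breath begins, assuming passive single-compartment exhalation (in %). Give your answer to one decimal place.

10.4

Flow: 54 L/min ÷ 60 = 0.9 L/s.
Vt = flow × Ti = 0.9 L/s × 0.51 s × 1000 mL/L = 459.0 mL.
R = (PIP − Pplat)/V̇ = (30.8 − 25.4) / 0.9 = 5.4/0.9 = 6.0 cmH2O·s/L.
C = Vt/(Pplat − PEEP) = 459.0 / (25.4 − 9) = 459.0/16.4 = 27.988 mL/cmH2O.
τ = R × C = 6.0 × 0.02799 L/cmH2O = 0.1679 s.
Fraction remaining at end-expiration = e^(−Te/τ) = e^(−0.38/0.1679) = 0.104 → 10.4%.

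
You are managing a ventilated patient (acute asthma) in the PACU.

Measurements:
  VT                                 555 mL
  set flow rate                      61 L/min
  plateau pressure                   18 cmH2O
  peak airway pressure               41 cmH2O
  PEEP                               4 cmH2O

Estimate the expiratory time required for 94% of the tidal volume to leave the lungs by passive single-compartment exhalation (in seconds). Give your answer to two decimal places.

Flow: 61 L/min ÷ 60 = 1.0167 L/s.
R = (PIP − Pplat)/V̇ = (41 − 18) / 1.0167 = 23.0/1.0167 = 22.622 cmH2O·s/L.
C = Vt/(Pplat − PEEP) = 555.0 / (18 − 4) = 555.0/14.0 = 39.643 mL/cmH2O.
τ = R × C = 22.622 × 0.03964 L/cmH2O = 0.8967 s.
t = −τ·ln(1 − 0.94) = −0.8967·ln(0.06) = 2.523 s.

2.52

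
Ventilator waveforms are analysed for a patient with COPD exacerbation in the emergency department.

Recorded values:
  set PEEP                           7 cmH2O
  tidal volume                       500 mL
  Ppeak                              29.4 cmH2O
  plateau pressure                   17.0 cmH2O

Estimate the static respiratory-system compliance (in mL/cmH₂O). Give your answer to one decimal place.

Cstat = Vt / (Pplat − PEEP) = 500 / (17.0 − 7) = 500 / 10.0 = 50.0 mL/cmH2O.

50.0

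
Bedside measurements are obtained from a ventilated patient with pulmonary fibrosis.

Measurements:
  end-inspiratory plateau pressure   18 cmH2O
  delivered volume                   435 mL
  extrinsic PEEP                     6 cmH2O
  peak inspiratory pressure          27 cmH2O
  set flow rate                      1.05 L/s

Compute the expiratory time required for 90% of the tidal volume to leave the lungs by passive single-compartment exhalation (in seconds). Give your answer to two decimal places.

R = (PIP − Pplat)/V̇ = (27 − 18) / 1.05 = 9.0/1.05 = 8.571 cmH2O·s/L.
C = Vt/(Pplat − PEEP) = 435.0 / (18 − 6) = 435.0/12.0 = 36.25 mL/cmH2O.
τ = R × C = 8.571 × 0.03625 L/cmH2O = 0.3107 s.
t = −τ·ln(1 − 0.90) = −0.3107·ln(0.1) = 0.7154 s.

0.72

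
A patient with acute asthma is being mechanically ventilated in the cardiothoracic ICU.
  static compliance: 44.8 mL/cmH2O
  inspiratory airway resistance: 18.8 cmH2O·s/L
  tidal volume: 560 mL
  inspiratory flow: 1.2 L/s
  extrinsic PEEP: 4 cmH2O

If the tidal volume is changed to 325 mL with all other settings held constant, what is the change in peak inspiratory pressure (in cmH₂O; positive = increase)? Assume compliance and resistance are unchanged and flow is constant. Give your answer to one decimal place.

-5.2

PIP = Vt/C + R·V̇ + PEEP (constant-flow equation of motion).
Only the elastic term changes: ΔPIP = ΔVt / C = (325 − 560) / 44.8 = -5.246 cmH2O.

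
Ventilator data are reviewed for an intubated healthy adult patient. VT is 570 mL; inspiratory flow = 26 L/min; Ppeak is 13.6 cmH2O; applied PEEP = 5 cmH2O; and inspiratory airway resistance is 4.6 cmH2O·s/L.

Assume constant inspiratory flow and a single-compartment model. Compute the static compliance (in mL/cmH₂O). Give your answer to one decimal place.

86.3

Flow: 26 L/min ÷ 60 = 0.4333 L/s.
Equation of motion (constant flow): PIP = Vt/C + R·V̇ + PEEP.
Vt/C = PIP − R·V̇ − PEEP = 13.6 − 4.6×0.4333 − 5 = 13.6 − 1.993 − 5 = 6.607 cmH2O.
C = Vt / 6.607 = 570 / 6.607 = 86.272 mL/cmH2O.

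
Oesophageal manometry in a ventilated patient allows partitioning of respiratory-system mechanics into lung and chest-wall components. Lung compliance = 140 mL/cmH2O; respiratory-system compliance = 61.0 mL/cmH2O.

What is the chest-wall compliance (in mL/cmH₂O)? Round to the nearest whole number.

108

1/Ccw = 1/Crs − 1/CL.
1/Ccw = 1/61.0 − 1/140 = 0.009251.
Ccw = 108.1 mL/cmH2O.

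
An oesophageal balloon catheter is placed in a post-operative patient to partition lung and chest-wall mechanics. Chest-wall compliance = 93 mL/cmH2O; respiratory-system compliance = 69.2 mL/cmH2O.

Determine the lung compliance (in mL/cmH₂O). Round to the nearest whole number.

270

1/CL = 1/Crs − 1/Ccw.
1/CL = 1/69.2 − 1/93 = 0.003698.
CL = 270.42 mL/cmH2O.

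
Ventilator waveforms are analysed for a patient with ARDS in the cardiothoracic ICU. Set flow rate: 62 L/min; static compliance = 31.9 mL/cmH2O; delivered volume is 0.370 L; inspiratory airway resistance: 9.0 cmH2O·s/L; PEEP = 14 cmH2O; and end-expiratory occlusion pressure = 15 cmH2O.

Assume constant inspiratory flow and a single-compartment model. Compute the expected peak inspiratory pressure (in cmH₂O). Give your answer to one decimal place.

35.9

Flow: 62 L/min ÷ 60 = 1.0333 L/s.
Total PEEP = 15 cmH2O (set 14 + intrinsic 1); this is the baseline alveolar pressure.
Equation of motion (constant flow): PIP = Vt/C + R·V̇ + PEEP.
PIP = 370/31.9 + 9.0×1.0333 + 15 = 11.599 + 9.3 + 15 = 35.899 cmH2O.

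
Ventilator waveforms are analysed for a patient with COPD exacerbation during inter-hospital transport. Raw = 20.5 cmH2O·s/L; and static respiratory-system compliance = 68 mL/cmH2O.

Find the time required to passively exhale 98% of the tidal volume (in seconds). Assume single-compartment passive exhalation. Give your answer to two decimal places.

τ = R × C = 20.5 × 68 mL/cmH2O = 20.5 × 0.068 L/cmH2O = 1.394 s.
Exhaled fraction f = 1 − e^(−t/τ) → t = −τ·ln(1 − f) = −1.394·ln(0.02) = 5.453 s.

5.45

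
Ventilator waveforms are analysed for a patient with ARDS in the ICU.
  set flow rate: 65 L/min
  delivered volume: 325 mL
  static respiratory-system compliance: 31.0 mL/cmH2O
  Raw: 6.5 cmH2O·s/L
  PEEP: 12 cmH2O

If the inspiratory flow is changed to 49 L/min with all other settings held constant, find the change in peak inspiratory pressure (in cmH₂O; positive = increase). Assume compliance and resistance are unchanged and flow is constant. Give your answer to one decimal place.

-1.7

Flow: 65 L/min ÷ 60 = 1.0833 L/s.
New flow: 49 L/min ÷ 60 = 0.8167 L/s.
PIP = Vt/C + R·V̇ + PEEP (constant-flow equation of motion).
Only the resistive term changes: ΔPIP = R × ΔV̇ = 6.5 × (0.8167 − 1.0833) = 6.5 × -0.2666 = -1.733 cmH2O.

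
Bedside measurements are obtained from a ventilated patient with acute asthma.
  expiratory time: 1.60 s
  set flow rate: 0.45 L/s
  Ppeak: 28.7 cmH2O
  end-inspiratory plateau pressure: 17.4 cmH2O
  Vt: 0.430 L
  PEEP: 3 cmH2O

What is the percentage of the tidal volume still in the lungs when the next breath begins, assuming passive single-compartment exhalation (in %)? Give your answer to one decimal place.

11.8

R = (PIP − Pplat)/V̇ = (28.7 − 17.4) / 0.45 = 11.3/0.45 = 25.111 cmH2O·s/L.
C = Vt/(Pplat − PEEP) = 430.0 / (17.4 − 3) = 430.0/14.4 = 29.861 mL/cmH2O.
τ = R × C = 25.111 × 0.02986 L/cmH2O = 0.7498 s.
Fraction remaining at end-expiration = e^(−Te/τ) = e^(−1.60/0.7498) = 0.1184 → 11.84%.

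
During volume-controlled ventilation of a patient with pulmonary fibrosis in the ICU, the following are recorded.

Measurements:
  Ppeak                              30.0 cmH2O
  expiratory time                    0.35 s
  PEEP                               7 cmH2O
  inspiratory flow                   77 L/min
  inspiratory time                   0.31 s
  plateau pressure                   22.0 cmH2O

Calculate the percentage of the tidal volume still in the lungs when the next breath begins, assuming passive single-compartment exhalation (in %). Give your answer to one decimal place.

12.0

Flow: 77 L/min ÷ 60 = 1.2833 L/s.
Vt = flow × Ti = 1.2833 L/s × 0.31 s × 1000 mL/L = 397.82 mL.
R = (PIP − Pplat)/V̇ = (30.0 − 22.0) / 1.2833 = 8.0/1.2833 = 6.234 cmH2O·s/L.
C = Vt/(Pplat − PEEP) = 397.82 / (22.0 − 7) = 397.82/15.0 = 26.521 mL/cmH2O.
τ = R × C = 6.234 × 0.02652 L/cmH2O = 0.1653 s.
Fraction remaining at end-expiration = e^(−Te/τ) = e^(−0.35/0.1653) = 0.1203 → 12.03%.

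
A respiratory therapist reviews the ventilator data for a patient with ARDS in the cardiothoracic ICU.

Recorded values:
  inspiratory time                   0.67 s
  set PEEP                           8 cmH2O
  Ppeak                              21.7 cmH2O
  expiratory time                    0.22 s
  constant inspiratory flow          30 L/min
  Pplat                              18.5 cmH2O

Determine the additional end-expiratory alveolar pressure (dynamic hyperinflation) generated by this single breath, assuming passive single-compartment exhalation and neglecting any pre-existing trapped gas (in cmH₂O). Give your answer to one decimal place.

Flow: 30 L/min ÷ 60 = 0.5 L/s.
Vt = flow × Ti = 0.5 L/s × 0.67 s × 1000 mL/L = 335.0 mL.
R = (PIP − Pplat)/V̇ = (21.7 − 18.5) / 0.5 = 3.2/0.5 = 6.4 cmH2O·s/L.
C = Vt/(Pplat − PEEP) = 335.0 / (18.5 − 8) = 335.0/10.5 = 31.905 mL/cmH2O.
τ = R × C = 6.4 × 0.03191 L/cmH2O = 0.2042 s.
Fraction remaining = e^(−Te/τ) = e^(−0.22/0.2042) = 0.3405; trapped volume = 335.0 × 0.3405 = 114.07 mL.
Additional alveolar pressure from trapping ≈ V_trapped / C = 114.07 / 31.905 = 3.575 cmH2O.

3.6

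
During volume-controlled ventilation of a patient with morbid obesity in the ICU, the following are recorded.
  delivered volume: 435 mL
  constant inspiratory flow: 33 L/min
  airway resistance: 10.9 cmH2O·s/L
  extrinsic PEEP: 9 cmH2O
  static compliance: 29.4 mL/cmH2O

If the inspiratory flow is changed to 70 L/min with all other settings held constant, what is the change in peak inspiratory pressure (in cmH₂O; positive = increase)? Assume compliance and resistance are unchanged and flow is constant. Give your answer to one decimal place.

6.7

Flow: 33 L/min ÷ 60 = 0.55 L/s.
New flow: 70 L/min ÷ 60 = 1.1667 L/s.
PIP = Vt/C + R·V̇ + PEEP (constant-flow equation of motion).
Only the resistive term changes: ΔPIP = R × ΔV̇ = 10.9 × (1.1667 − 0.55) = 10.9 × 0.6167 = 6.722 cmH2O.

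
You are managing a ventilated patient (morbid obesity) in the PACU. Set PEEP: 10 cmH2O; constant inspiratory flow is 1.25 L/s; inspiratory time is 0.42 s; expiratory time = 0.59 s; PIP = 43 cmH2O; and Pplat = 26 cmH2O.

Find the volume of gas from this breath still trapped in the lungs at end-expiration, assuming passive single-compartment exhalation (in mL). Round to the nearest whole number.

140

Vt = flow × Ti = 1.25 L/s × 0.42 s × 1000 mL/L = 525.0 mL.
R = (PIP − Pplat)/V̇ = (43 − 26) / 1.25 = 17.0/1.25 = 13.6 cmH2O·s/L.
C = Vt/(Pplat − PEEP) = 525.0 / (26 − 10) = 525.0/16.0 = 32.813 mL/cmH2O.
τ = R × C = 13.6 × 0.03281 L/cmH2O = 0.4462 s.
Fraction remaining = e^(−Te/τ) = e^(−0.59/0.4462) = 0.2665.
Trapped volume = 525.0 × 0.2665 = 139.91 mL.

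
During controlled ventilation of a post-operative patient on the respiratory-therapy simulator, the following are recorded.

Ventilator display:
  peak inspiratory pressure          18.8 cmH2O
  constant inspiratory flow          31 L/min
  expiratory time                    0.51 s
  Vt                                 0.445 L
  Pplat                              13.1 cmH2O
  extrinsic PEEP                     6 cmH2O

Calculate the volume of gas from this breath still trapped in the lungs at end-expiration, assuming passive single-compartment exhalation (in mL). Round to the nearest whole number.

Flow: 31 L/min ÷ 60 = 0.5167 L/s.
R = (PIP − Pplat)/V̇ = (18.8 − 13.1) / 0.5167 = 5.7/0.5167 = 11.032 cmH2O·s/L.
C = Vt/(Pplat − PEEP) = 445.0 / (13.1 − 6) = 445.0/7.1 = 62.676 mL/cmH2O.
τ = R × C = 11.032 × 0.06268 L/cmH2O = 0.6915 s.
Fraction remaining = e^(−Te/τ) = e^(−0.51/0.6915) = 0.4783.
Trapped volume = 445.0 × 0.4783 = 212.84 mL.

213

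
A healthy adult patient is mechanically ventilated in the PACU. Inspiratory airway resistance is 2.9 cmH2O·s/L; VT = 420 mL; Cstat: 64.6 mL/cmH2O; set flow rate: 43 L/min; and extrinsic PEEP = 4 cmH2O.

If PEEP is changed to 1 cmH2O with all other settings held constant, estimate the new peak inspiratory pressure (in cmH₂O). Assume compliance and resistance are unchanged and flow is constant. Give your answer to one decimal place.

Flow: 43 L/min ÷ 60 = 0.7167 L/s.
PIP = Vt/C + R·V̇ + PEEP (constant-flow equation of motion).
Only the baseline term changes: ΔPIP = ΔPEEP = 1 − 4 = -3.0 cmH2O.
Original PIP = 420/64.6 + 2.9×0.7167 + 4 = 12.58 cmH2O; new PIP = 12.58 + (-3.0) = 9.58 cmH2O.

9.6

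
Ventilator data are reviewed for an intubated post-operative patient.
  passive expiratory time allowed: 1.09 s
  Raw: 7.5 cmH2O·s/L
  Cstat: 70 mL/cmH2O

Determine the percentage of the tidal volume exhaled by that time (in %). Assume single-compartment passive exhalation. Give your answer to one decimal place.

87.5

τ = R × C = 7.5 × 70 mL/cmH2O = 7.5 × 0.070 L/cmH2O = 0.525 s.
Passive exhalation: V(t)/V₀ = e^(−t/τ) = e^(−1.09/0.525) = 0.1254.
Fraction exhaled = 1 − 0.1254 = 0.8746 → 87.46%.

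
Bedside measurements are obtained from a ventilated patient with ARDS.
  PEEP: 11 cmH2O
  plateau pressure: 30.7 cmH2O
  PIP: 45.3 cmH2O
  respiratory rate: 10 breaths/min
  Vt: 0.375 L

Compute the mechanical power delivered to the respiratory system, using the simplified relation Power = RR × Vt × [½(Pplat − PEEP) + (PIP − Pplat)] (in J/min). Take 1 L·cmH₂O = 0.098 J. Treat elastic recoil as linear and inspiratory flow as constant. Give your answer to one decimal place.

9.0

Per-breath work = Vt × [½(Pplat−PEEP) + (PIP−Pplat)] = 0.375 × [0.5×19.7 + 14.6] = 0.375 × 24.45 = 9.169 L·cmH2O.
Power = 10 × 9.169 = 91.69 L·cmH2O/min.
× 0.098 J/(L·cmH2O) → 8.986 J/min.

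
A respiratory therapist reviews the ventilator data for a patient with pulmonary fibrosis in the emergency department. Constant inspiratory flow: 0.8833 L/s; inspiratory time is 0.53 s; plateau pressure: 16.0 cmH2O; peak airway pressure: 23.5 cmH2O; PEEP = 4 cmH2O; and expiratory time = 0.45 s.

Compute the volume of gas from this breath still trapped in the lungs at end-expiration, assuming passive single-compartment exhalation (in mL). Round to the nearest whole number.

120

Vt = flow × Ti = 0.8833 L/s × 0.53 s × 1000 mL/L = 468.15 mL.
R = (PIP − Pplat)/V̇ = (23.5 − 16.0) / 0.8833 = 7.5/0.8833 = 8.491 cmH2O·s/L.
C = Vt/(Pplat − PEEP) = 468.15 / (16.0 − 4) = 468.15/12.0 = 39.013 mL/cmH2O.
τ = R × C = 8.491 × 0.03901 L/cmH2O = 0.3312 s.
Fraction remaining = e^(−Te/τ) = e^(−0.45/0.3312) = 0.257.
Trapped volume = 468.15 × 0.257 = 120.31 mL.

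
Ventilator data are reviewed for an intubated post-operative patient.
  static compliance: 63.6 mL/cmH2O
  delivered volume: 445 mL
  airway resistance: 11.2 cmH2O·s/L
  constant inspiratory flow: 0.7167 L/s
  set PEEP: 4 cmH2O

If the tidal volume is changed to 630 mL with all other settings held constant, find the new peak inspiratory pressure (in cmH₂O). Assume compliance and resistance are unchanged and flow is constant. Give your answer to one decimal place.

PIP = Vt/C + R·V̇ + PEEP (constant-flow equation of motion).
Only the elastic term changes: ΔPIP = ΔVt / C = (630 − 445) / 63.6 = 2.909 cmH2O.
Original PIP = 445/63.6 + 11.2×0.7167 + 4 = 19.024 cmH2O; new PIP = 19.024 + (2.909) = 21.933 cmH2O.

21.9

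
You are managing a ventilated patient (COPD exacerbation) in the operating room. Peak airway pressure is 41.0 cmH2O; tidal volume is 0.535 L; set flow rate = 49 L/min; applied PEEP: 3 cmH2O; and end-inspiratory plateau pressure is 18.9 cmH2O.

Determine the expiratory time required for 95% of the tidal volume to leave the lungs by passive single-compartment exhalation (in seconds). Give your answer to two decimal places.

Flow: 49 L/min ÷ 60 = 0.8167 L/s.
R = (PIP − Pplat)/V̇ = (41.0 − 18.9) / 0.8167 = 22.1/0.8167 = 27.06 cmH2O·s/L.
C = Vt/(Pplat − PEEP) = 535.0 / (18.9 − 3) = 535.0/15.9 = 33.648 mL/cmH2O.
τ = R × C = 27.06 × 0.03365 L/cmH2O = 0.9106 s.
t = −τ·ln(1 − 0.95) = −0.9106·ln(0.05) = 2.728 s.

2.73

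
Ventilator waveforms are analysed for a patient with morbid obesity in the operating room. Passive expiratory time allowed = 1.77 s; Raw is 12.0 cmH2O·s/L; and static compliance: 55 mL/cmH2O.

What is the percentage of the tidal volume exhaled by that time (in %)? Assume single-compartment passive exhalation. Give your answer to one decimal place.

93.2

τ = R × C = 12.0 × 55 mL/cmH2O = 12.0 × 0.055 L/cmH2O = 0.66 s.
Passive exhalation: V(t)/V₀ = e^(−t/τ) = e^(−1.77/0.66) = 0.06844.
Fraction exhaled = 1 − 0.06844 = 0.9316 → 93.16%.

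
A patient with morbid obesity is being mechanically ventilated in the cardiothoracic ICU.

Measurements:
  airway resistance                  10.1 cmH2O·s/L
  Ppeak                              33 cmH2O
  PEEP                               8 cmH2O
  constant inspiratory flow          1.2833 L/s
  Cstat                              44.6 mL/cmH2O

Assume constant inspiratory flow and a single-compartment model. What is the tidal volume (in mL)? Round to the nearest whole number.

Equation of motion (constant flow): PIP = Vt/C + R·V̇ + PEEP.
Vt/C = PIP − R·V̇ − PEEP = 33 − 12.961 − 8 = 12.039 cmH2O.
Vt = C × 12.039 = 44.6 × 12.039 = 536.94 mL.

537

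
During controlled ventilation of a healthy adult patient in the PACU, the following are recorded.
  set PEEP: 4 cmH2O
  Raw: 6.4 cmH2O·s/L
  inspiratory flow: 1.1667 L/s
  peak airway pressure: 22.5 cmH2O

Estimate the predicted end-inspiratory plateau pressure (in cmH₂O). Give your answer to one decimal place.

Pplat = PIP − Raw × flow = 22.5 − 6.4 × 1.1667 = 22.5 − 7.467 = 15.033 cmH2O.

15.0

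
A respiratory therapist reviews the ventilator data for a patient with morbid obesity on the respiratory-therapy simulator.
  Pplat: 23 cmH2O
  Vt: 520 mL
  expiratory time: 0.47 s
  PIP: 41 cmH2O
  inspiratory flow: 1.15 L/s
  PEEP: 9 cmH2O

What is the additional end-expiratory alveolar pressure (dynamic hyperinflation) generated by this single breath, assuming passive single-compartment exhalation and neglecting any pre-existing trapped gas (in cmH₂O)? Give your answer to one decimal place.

R = (PIP − Pplat)/V̇ = (41 − 23) / 1.15 = 18.0/1.15 = 15.652 cmH2O·s/L.
C = Vt/(Pplat − PEEP) = 520.0 / (23 − 9) = 520.0/14.0 = 37.143 mL/cmH2O.
τ = R × C = 15.652 × 0.03714 L/cmH2O = 0.5813 s.
Fraction remaining = e^(−Te/τ) = e^(−0.47/0.5813) = 0.4455; trapped volume = 520.0 × 0.4455 = 231.66 mL.
Additional alveolar pressure from trapping ≈ V_trapped / C = 231.66 / 37.143 = 6.237 cmH2O.

6.2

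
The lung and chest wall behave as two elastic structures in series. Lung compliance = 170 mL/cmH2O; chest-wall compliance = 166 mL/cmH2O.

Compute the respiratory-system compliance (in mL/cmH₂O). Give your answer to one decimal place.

84.0

Lung and chest wall are elastances in series: 1/Crs = 1/CL + 1/Ccw.
1/Crs = 1/170 + 1/166 = 0.01191.
Crs = 83.963 mL/cmH2O.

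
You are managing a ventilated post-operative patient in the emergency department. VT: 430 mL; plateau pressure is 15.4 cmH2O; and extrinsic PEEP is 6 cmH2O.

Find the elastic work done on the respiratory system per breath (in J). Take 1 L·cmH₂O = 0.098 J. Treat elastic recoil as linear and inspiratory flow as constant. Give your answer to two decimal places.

Elastic work ≈ ½ × (Pplat − PEEP) × Vt = 0.5 × (15.4 − 6) × 0.430 L = 0.5 × 9.4 × 0.430 = 2.021 L·cmH2O.
× 0.098 J/(L·cmH2O) → 0.1981 J.

0.20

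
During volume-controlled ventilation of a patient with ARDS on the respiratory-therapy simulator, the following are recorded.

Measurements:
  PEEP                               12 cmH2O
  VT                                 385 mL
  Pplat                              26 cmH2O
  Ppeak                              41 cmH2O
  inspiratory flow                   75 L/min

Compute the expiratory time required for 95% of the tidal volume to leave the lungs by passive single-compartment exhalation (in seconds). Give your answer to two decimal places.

0.99

Flow: 75 L/min ÷ 60 = 1.25 L/s.
R = (PIP − Pplat)/V̇ = (41 − 26) / 1.25 = 15.0/1.25 = 12.0 cmH2O·s/L.
C = Vt/(Pplat − PEEP) = 385.0 / (26 − 12) = 385.0/14.0 = 27.5 mL/cmH2O.
τ = R × C = 12.0 × 0.0275 L/cmH2O = 0.33 s.
t = −τ·ln(1 − 0.95) = −0.33·ln(0.05) = 0.9886 s.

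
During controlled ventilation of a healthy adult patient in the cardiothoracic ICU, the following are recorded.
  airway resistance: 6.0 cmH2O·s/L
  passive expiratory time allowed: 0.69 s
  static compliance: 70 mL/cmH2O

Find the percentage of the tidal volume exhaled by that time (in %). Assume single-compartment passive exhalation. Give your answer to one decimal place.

80.7

τ = R × C = 6.0 × 70 mL/cmH2O = 6.0 × 0.070 L/cmH2O = 0.42 s.
Passive exhalation: V(t)/V₀ = e^(−t/τ) = e^(−0.69/0.42) = 0.1934.
Fraction exhaled = 1 − 0.1934 = 0.8066 → 80.66%.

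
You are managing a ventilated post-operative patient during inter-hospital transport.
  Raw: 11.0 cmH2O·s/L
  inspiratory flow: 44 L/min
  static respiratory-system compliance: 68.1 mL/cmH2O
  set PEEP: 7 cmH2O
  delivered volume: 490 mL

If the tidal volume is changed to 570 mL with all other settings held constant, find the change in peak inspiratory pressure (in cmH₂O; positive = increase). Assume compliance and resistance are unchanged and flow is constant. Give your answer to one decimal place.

PIP = Vt/C + R·V̇ + PEEP (constant-flow equation of motion).
Only the elastic term changes: ΔPIP = ΔVt / C = (570 − 490) / 68.1 = 1.175 cmH2O.

1.2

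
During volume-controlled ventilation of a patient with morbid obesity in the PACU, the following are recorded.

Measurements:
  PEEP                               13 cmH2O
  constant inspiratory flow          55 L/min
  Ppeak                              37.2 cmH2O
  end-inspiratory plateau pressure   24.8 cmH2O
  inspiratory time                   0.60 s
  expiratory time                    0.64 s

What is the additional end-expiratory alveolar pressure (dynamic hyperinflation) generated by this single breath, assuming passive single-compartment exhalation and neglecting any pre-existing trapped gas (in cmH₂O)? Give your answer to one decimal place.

4.3

Flow: 55 L/min ÷ 60 = 0.9167 L/s.
Vt = flow × Ti = 0.9167 L/s × 0.60 s × 1000 mL/L = 550.02 mL.
R = (PIP − Pplat)/V̇ = (37.2 − 24.8) / 0.9167 = 12.4/0.9167 = 13.527 cmH2O·s/L.
C = Vt/(Pplat − PEEP) = 550.02 / (24.8 − 13) = 550.02/11.8 = 46.612 mL/cmH2O.
τ = R × C = 13.527 × 0.04661 L/cmH2O = 0.6305 s.
Fraction remaining = e^(−Te/τ) = e^(−0.64/0.6305) = 0.3624; trapped volume = 550.02 × 0.3624 = 199.33 mL.
Additional alveolar pressure from trapping ≈ V_trapped / C = 199.33 / 46.612 = 4.276 cmH2O.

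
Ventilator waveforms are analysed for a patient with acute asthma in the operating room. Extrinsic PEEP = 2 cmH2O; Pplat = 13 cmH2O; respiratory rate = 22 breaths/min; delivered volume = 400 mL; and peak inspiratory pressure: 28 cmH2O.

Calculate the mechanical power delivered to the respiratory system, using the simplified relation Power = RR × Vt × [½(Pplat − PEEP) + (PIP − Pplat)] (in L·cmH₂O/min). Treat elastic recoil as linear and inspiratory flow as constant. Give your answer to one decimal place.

Per-breath work = Vt × [½(Pplat−PEEP) + (PIP−Pplat)] = 0.400 × [0.5×11.0 + 15.0] = 0.400 × 20.5 = 8.2 L·cmH2O.
Power = 22 × 8.2 = 180.4 L·cmH2O/min.

180.4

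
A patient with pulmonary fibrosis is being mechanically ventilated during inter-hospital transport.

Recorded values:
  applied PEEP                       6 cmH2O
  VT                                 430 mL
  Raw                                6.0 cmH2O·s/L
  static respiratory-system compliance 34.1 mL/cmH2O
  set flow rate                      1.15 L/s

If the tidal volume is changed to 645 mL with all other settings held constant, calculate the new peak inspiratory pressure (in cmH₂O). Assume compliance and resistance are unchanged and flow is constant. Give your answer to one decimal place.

PIP = Vt/C + R·V̇ + PEEP (constant-flow equation of motion).
Only the elastic term changes: ΔPIP = ΔVt / C = (645 − 430) / 34.1 = 6.305 cmH2O.
Original PIP = 430/34.1 + 6.0×1.15 + 6 = 25.51 cmH2O; new PIP = 25.51 + (6.305) = 31.815 cmH2O.

31.8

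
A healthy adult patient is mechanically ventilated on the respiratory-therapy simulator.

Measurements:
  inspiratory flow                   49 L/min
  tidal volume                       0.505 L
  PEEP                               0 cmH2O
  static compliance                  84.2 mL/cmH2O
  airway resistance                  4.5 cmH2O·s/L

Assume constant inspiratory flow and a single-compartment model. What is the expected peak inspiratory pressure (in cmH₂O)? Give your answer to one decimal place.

Flow: 49 L/min ÷ 60 = 0.8167 L/s.
Equation of motion (constant flow): PIP = Vt/C + R·V̇ + PEEP.
PIP = 505/84.2 + 4.5×0.8167 + 0 = 5.998 + 3.675 + 0 = 9.673 cmH2O.

9.7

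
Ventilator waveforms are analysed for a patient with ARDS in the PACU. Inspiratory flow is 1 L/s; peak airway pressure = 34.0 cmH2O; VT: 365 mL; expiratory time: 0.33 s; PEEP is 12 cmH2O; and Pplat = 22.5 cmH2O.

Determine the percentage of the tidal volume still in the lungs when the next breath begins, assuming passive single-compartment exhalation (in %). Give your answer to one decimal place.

43.8

R = (PIP − Pplat)/V̇ = (34.0 − 22.5) / 1 = 11.5/1 = 11.5 cmH2O·s/L.
C = Vt/(Pplat − PEEP) = 365.0 / (22.5 − 12) = 365.0/10.5 = 34.762 mL/cmH2O.
τ = R × C = 11.5 × 0.03476 L/cmH2O = 0.3997 s.
Fraction remaining at end-expiration = e^(−Te/τ) = e^(−0.33/0.3997) = 0.438 → 43.8%.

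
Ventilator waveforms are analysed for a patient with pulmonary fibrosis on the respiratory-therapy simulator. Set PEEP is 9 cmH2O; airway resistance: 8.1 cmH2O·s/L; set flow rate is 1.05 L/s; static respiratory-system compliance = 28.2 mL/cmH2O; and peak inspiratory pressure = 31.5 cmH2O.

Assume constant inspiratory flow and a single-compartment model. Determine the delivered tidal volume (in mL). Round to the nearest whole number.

395

Equation of motion (constant flow): PIP = Vt/C + R·V̇ + PEEP.
Vt/C = PIP − R·V̇ − PEEP = 31.5 − 8.505 − 9 = 13.995 cmH2O.
Vt = C × 13.995 = 28.2 × 13.995 = 394.66 mL.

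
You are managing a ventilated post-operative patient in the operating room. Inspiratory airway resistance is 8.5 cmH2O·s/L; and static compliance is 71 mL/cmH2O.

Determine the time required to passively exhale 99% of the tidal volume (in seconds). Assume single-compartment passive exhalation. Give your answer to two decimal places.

τ = R × C = 8.5 × 71 mL/cmH2O = 8.5 × 0.071 L/cmH2O = 0.6035 s.
Exhaled fraction f = 1 − e^(−t/τ) → t = −τ·ln(1 − f) = −0.6035·ln(0.01) = 2.779 s.

2.78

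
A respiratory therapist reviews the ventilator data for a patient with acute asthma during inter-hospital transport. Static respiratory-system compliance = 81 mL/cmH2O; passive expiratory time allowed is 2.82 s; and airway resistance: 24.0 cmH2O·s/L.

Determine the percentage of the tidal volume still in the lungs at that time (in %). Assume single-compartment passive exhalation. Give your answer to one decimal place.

23.4

τ = R × C = 24.0 × 81 mL/cmH2O = 24.0 × 0.081 L/cmH2O = 1.944 s.
Passive exhalation: V(t)/V₀ = e^(−t/τ) = e^(−2.82/1.944) = 0.2344.
Fraction remaining = 0.2344 → 23.44%.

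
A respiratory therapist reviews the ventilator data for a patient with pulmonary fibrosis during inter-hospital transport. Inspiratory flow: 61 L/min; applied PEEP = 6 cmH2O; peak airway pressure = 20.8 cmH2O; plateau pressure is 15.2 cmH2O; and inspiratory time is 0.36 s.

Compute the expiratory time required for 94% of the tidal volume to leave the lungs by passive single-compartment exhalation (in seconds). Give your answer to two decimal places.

0.62

Flow: 61 L/min ÷ 60 = 1.0167 L/s.
Vt = flow × Ti = 1.0167 L/s × 0.36 s × 1000 mL/L = 366.01 mL.
R = (PIP − Pplat)/V̇ = (20.8 − 15.2) / 1.0167 = 5.6/1.0167 = 5.508 cmH2O·s/L.
C = Vt/(Pplat − PEEP) = 366.01 / (15.2 − 6) = 366.01/9.2 = 39.784 mL/cmH2O.
τ = R × C = 5.508 × 0.03978 L/cmH2O = 0.2191 s.
t = −τ·ln(1 − 0.94) = −0.2191·ln(0.06) = 0.6164 s.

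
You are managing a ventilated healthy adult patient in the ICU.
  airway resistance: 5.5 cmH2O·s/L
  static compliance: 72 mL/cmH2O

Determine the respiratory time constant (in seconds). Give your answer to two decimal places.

0.40

τ = R × C = 5.5 × 72 mL/cmH2O = 5.5 × 0.072 L/cmH2O = 0.396 s.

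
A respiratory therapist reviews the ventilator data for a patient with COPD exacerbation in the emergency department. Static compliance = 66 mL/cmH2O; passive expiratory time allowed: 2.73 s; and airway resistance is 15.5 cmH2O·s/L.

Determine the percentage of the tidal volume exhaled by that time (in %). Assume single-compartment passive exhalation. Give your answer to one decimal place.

τ = R × C = 15.5 × 66 mL/cmH2O = 15.5 × 0.066 L/cmH2O = 1.023 s.
Passive exhalation: V(t)/V₀ = e^(−t/τ) = e^(−2.73/1.023) = 0.06935.
Fraction exhaled = 1 − 0.06935 = 0.9307 → 93.07%.

93.1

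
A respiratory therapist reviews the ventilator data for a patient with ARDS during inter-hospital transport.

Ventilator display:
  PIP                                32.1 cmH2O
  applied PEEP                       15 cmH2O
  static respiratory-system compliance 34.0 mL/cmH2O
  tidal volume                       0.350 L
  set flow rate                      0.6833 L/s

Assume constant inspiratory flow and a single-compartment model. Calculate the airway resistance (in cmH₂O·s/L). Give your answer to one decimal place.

10.0

Equation of motion (constant flow): PIP = Vt/C + R·V̇ + PEEP.
R·V̇ = PIP − Vt/C − PEEP = 32.1 − 350/34.0 − 15 = 32.1 − 10.294 − 15 = 6.806 cmH2O.
R = 6.806 / 0.6833 = 9.96 cmH2O·s/L.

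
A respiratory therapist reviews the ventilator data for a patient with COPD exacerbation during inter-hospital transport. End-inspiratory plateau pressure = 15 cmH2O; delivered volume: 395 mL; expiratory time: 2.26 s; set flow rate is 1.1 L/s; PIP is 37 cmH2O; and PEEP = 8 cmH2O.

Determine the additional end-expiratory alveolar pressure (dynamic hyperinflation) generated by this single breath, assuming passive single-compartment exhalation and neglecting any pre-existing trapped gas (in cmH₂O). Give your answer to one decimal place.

0.9

R = (PIP − Pplat)/V̇ = (37 − 15) / 1.1 = 22.0/1.1 = 20.0 cmH2O·s/L.
C = Vt/(Pplat − PEEP) = 395.0 / (15 − 8) = 395.0/7.0 = 56.429 mL/cmH2O.
τ = R × C = 20.0 × 0.05643 L/cmH2O = 1.129 s.
Fraction remaining = e^(−Te/τ) = e^(−2.26/1.129) = 0.1351; trapped volume = 395.0 × 0.1351 = 53.365 mL.
Additional alveolar pressure from trapping ≈ V_trapped / C = 53.365 / 56.429 = 0.9457 cmH2O.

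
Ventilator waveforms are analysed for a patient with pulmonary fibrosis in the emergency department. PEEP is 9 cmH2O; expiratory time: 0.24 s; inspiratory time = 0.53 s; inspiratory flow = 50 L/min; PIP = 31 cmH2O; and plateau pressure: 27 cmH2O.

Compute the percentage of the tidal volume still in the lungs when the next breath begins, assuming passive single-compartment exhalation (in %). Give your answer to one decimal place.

13.0

Flow: 50 L/min ÷ 60 = 0.8333 L/s.
Vt = flow × Ti = 0.8333 L/s × 0.53 s × 1000 mL/L = 441.65 mL.
R = (PIP − Pplat)/V̇ = (31 − 27) / 0.8333 = 4.0/0.8333 = 4.8 cmH2O·s/L.
C = Vt/(Pplat − PEEP) = 441.65 / (27 − 9) = 441.65/18.0 = 24.536 mL/cmH2O.
τ = R × C = 4.8 × 0.02454 L/cmH2O = 0.1178 s.
Fraction remaining at end-expiration = e^(−Te/τ) = e^(−0.24/0.1178) = 0.1304 → 13.04%.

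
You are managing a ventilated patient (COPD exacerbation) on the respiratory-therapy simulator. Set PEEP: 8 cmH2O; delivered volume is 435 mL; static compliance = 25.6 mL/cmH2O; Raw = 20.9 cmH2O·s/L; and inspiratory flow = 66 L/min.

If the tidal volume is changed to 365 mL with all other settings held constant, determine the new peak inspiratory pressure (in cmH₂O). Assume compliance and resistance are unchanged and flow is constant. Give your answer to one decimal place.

Flow: 66 L/min ÷ 60 = 1.1 L/s.
PIP = Vt/C + R·V̇ + PEEP (constant-flow equation of motion).
Only the elastic term changes: ΔPIP = ΔVt / C = (365 − 435) / 25.6 = -2.734 cmH2O.
Original PIP = 435/25.6 + 20.9×1.1 + 8 = 47.982 cmH2O; new PIP = 47.982 + (-2.734) = 45.248 cmH2O.

45.2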